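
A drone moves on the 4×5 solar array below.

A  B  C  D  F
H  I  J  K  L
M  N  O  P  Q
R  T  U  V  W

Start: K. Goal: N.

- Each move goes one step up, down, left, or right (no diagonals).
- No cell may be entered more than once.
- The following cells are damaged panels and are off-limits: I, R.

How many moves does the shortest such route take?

3

The Manhattan distance from K to N is |2−3| + |4−2| = 3, so at least 3 moves are needed.
A route of 3 moves achieves this: K → P → O → N.
Since 3 matches the lower bound, it is optimal.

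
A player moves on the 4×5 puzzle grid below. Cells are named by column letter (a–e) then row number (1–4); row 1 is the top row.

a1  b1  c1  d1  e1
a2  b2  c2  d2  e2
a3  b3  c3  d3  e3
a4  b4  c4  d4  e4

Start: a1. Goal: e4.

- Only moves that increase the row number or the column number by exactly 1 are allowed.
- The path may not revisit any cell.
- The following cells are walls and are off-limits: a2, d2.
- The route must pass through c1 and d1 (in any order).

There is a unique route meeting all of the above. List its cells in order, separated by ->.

Moves only go right or down, so the column and row indices never decrease.
Route from a1: 4× right (reaching e1), 3× down (reaching e4) — 7 moves in all.
Check: all required cells visited.

a1 -> b1 -> c1 -> d1 -> e1 -> e2 -> e3 -> e4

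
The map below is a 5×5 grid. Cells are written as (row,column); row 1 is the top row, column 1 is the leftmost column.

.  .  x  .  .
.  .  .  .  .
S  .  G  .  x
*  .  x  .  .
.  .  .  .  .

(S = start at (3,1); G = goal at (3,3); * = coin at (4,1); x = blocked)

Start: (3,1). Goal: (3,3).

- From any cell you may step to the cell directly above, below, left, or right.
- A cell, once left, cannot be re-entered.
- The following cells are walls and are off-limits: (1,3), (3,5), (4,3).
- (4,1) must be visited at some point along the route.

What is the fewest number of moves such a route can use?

4

Any route passes through (4,1) somewhere between (3,1) and (3,3). Summing Manhattan distances along the two legs ((3,1) → (4,1) → (3,3)) gives a lower bound of 1 + 3 = 4 moves.
A route of 4 moves achieves this: (3,1) → (4,1) → (4,2) → (3,2) → (3,3).
Since 4 matches the lower bound, it is optimal.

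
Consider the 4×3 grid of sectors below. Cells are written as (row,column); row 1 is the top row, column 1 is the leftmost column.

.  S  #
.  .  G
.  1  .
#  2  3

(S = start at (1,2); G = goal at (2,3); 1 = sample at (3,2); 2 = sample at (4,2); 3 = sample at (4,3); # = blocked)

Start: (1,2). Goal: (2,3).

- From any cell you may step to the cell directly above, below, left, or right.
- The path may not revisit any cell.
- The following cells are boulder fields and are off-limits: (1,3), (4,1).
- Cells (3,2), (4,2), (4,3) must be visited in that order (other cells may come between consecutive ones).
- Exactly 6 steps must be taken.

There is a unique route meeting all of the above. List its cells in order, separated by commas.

The waypoints must appear in the order (3,2), (4,2), (4,3), with no cell reused.
Route from (1,2): 3× down (reaching (4,2)), right to (4,3), 2× up (reaching (2,3)) — 6 moves in all.
Check: order respected (1 at step 2, 2 at step 3, 3 at step 4); 6 moves as required.

(1,2), (2,2), (3,2), (4,2), (4,3), (3,3), (2,3)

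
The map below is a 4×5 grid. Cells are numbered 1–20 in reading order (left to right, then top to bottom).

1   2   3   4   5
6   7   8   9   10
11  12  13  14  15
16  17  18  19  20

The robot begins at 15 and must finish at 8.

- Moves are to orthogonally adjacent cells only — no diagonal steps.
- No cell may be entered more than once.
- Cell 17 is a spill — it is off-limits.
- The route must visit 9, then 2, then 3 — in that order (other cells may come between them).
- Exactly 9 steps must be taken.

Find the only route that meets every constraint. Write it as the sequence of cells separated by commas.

15, 10, 9, 14, 13, 12, 7, 2, 3, 8

The waypoints must appear in the order 9, 2, 3, with no cell reused.
Route from 15: up 1 to 10, left 1 to 9, down 1 to 14, left 2 to 12, up 2 to 2, right 1 to 3, down 1 to 8 — 9 moves in all.
Check: order respected (9 at step 2, 2 at step 7, 3 at step 8); 9 moves as required.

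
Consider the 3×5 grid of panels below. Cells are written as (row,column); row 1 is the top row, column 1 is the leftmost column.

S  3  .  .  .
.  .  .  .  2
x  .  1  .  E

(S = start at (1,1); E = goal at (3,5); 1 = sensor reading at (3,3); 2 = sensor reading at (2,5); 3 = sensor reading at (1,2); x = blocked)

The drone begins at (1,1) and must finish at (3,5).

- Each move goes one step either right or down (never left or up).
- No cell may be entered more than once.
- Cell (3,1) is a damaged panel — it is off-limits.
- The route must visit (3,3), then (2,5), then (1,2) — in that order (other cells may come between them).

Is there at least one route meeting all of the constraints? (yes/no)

(2,5) lies above (3,3), so going from (3,3) to (2,5) would need an upward move — but moves only go right/down, so (3,3) cannot be visited before (2,5).

no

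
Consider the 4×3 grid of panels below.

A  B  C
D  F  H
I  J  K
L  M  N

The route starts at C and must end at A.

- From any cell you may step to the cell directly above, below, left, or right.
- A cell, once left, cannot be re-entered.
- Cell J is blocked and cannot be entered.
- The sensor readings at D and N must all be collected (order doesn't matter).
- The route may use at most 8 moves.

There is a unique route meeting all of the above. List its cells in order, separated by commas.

C, H, K, N, M, L, I, D, A

Any route must reach D and N and still end at A within 8 moves, so the order of the required stops is forced.
Route from C: 3× down (reaching N), 2× left (reaching L), 3× up (reaching A) — 8 moves in all.
Check: all required cells visited; 8 ≤ 8 moves.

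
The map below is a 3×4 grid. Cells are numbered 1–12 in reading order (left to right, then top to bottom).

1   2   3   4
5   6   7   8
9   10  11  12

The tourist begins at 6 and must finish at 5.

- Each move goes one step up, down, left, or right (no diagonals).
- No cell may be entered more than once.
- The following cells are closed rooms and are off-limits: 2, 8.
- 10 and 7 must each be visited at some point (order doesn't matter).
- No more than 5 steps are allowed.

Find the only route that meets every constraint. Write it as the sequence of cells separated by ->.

6 -> 7 -> 11 -> 10 -> 9 -> 5

The budget equals the shortest possible length, so every move has to be on a shortest route through the required cells.
Route from 6: right to 7, down to 11, 2× left (reaching 9), up to 5 — 5 moves in all.
Check: all required cells visited; 5 ≤ 5 moves.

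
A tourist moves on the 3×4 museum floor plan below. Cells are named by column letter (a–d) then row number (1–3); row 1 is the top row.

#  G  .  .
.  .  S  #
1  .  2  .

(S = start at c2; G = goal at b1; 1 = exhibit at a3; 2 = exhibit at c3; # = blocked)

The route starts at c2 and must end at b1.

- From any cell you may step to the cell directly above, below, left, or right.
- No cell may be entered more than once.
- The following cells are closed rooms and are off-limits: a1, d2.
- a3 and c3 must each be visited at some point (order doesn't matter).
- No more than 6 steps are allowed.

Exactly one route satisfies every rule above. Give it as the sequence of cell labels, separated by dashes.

c2 - c3 - b3 - a3 - a2 - b2 - b1

The 6-move cap with required stops at a3, c3 leaves no slack for detours.
Route from c2: down to c3, 2× left (reaching a3), up to a2, right to b2, up to b1 — 6 moves in all.
Check: all required cells visited; 6 ≤ 6 moves.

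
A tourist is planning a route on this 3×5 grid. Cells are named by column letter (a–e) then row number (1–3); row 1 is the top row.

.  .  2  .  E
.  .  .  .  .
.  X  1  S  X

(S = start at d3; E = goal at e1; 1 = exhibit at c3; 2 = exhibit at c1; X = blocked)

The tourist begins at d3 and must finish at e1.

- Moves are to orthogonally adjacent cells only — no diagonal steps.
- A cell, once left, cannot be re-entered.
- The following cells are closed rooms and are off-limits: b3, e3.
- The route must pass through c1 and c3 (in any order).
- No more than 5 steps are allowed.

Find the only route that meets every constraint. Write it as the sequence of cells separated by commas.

Any route must reach c1 and c3 and still end at e1 within 5 moves, so the order of the required stops is forced.
Route from d3: left to c3, 2× up (reaching c1), 2× right (reaching e1) — 5 moves in all.
Check: all required cells visited; 5 ≤ 5 moves.

d3, c3, c2, c1, d1, e1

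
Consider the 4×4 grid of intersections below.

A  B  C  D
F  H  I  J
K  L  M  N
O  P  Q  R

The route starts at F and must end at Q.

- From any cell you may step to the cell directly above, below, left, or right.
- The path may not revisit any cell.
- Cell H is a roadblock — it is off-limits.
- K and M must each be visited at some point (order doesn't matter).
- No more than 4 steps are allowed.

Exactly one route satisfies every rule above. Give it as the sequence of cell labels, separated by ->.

The budget equals the shortest possible length, so every move has to be on a shortest route through the required cells.
Route from F: down to K, 2× right (reaching M), down to Q — 4 moves in all.
Check: all required cells visited; 4 ≤ 4 moves.

F -> K -> L -> M -> Q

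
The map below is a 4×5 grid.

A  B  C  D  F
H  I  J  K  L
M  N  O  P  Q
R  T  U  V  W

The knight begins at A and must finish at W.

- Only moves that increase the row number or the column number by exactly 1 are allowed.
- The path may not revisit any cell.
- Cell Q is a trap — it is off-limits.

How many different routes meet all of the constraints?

20

A right/down-only route from A to W makes exactly 3 down-moves and 4 right-moves in some order.
With no other constraints that would be C(7,3) = 35 routes.
Subtract routes through each blocked cell (inclusion–exclusion for overlaps): − through Q: 15 → 20.
That gives 20 routes.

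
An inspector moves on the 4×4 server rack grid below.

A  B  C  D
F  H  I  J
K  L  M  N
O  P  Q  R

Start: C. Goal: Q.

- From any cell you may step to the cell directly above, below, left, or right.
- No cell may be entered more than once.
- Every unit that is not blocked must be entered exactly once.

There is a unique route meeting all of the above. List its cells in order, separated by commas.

C, D, J, I, H, B, A, F, K, O, P, L, M, N, R, Q

Need to visit all 16 open cells exactly once, starting at C and ending at Q.
Cell O has only two open neighbours (K and P), so the path must pass straight through it: one of those is the cell it's entered from and the other is where it exits.
Route from C: right 1 to D, down 1 to J, left 2 to H, up 1 to B, left 1 to A, down 3 to O, right 1 to P, up 1 to L, right 2 to N, down 1 to R, left 1 to Q — 15 moves in all.
Check: all 16 open cells covered.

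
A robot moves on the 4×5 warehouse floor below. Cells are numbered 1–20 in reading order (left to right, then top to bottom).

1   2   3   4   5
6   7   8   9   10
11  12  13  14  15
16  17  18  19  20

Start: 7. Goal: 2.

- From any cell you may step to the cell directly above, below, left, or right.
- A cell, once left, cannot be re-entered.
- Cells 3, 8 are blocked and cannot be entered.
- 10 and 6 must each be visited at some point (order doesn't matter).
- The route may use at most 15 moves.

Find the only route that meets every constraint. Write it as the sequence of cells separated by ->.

Any route must reach 10 and 6 and still end at 2 within 15 moves, so the order of the required stops is forced.
Route from 7: down to 12, 2× right (reaching 14), up to 9, right to 10, 2× down (reaching 20), 4× left (reaching 16), 3× up (reaching 1), right to 2 — 15 moves in all.
Check: all required cells visited; 15 ≤ 15 moves.

7 -> 12 -> 13 -> 14 -> 9 -> 10 -> 15 -> 20 -> 19 -> 18 -> 17 -> 16 -> 11 -> 6 -> 1 -> 2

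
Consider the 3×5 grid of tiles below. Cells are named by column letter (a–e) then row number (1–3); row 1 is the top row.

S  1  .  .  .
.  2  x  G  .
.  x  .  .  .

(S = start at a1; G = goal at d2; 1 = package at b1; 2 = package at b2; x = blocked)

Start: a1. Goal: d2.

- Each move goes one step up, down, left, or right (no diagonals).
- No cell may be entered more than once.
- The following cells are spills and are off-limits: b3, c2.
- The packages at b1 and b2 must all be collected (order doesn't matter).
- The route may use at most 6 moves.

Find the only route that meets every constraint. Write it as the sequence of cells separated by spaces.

The budget equals the shortest possible length, so every move has to be on a shortest route through the required cells.
Route from a1: down to a2, right to b2, up to b1, 2× right (reaching d1), down to d2 — 6 moves in all.
Check: all required cells visited; 6 ≤ 6 moves.

a1 a2 b2 b1 c1 d1 d2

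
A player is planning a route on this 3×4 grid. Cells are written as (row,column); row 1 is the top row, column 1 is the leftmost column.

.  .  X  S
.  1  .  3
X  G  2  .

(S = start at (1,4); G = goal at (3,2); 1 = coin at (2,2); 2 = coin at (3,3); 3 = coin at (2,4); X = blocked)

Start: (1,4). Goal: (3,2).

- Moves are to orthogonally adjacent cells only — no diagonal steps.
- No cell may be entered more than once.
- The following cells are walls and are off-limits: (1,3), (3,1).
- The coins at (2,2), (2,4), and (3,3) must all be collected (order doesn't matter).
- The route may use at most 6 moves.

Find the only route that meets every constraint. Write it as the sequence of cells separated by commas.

The 6-move cap with required stops at (2,2), (2,4), (3,3) leaves no slack for detours.
Route from (1,4): 2× down (reaching (3,4)), left to (3,3), up to (2,3), left to (2,2), down to (3,2) — 6 moves in all.
Check: all required cells visited; 6 ≤ 6 moves.

(1,4), (2,4), (3,4), (3,3), (2,3), (2,2), (3,2)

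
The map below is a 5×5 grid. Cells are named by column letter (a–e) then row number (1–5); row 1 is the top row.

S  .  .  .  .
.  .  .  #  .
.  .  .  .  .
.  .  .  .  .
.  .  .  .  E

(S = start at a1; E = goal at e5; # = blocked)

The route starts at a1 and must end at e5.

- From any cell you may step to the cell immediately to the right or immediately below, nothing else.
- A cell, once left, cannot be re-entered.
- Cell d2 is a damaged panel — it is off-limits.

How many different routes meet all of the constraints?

A right/down-only route from a1 to e5 makes exactly 4 down-moves and 4 right-moves in some order.
With no other constraints that would be C(8,4) = 70 routes.
Subtract routes through each blocked cell (inclusion–exclusion for overlaps): − through d2: 16 → 54.
That gives 54 routes.

54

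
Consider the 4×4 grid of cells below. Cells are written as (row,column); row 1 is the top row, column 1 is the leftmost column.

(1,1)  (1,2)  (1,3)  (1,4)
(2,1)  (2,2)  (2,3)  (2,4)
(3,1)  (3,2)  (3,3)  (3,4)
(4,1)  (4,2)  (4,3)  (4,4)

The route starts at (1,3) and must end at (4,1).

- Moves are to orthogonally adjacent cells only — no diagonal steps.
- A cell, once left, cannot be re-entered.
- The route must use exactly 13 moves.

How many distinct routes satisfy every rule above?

27

Need simple routes of exactly 13 moves from (1,3) to (4,1) (Manhattan distance 5, so 4 moves are spent on a detour and 4 undoing it).
Branch systematically from the start, pruning whenever the remaining move budget drops below the Manhattan distance to (4,1) or differs from it in parity. Grouping the completions by first move — via (2,3): 5; via (1,2): 11; via (1,4): 11 — and summing: 5 + 11 + 11 = 27.
That gives 27 routes.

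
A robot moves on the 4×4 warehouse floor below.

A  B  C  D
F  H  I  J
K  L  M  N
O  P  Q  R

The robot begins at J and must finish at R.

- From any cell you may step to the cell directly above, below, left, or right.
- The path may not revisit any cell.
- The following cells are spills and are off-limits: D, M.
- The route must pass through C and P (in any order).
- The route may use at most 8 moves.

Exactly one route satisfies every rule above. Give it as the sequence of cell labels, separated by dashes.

J - I - C - B - H - L - P - Q - R

Any route must reach C and P and still end at R within 8 moves, so the order of the required stops is forced.
Route from J: left to I, up to C, left to B, 3× down (reaching P), 2× right (reaching R) — 8 moves in all.
Check: all required cells visited; 8 ≤ 8 moves.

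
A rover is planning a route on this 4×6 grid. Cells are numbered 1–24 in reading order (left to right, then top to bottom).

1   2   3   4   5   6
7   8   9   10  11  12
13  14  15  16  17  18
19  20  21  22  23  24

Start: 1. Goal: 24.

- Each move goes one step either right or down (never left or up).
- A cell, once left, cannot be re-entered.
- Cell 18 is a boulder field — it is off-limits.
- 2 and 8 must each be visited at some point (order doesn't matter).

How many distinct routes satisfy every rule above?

A right/down-only route from 1 to 24 makes exactly 3 down-moves and 5 right-moves in some order.
With no other constraints that would be C(8,3) = 56 routes.
A monotone route can only reach the required cells in the order 2, 8, so split there and multiply the segment counts (each segment already excludes blocked cells): 1→2: 1; 2→8: 1; 8→24: 10; product = 10.
That gives 10 routes.

10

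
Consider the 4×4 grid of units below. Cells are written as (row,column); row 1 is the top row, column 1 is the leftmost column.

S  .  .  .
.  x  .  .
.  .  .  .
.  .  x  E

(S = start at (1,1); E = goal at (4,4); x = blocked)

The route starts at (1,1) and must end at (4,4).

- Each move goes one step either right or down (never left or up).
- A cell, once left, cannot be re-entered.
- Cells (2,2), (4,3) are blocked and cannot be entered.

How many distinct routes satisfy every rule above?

4

A right/down-only route from (1,1) to (4,4) makes exactly 3 down-moves and 3 right-moves in some order.
With no other constraints that would be C(6,3) = 20 routes.
Subtract routes through each blocked cell (inclusion–exclusion for overlaps): − through (2,2): 12 − through (4,3): 10 + through (2,2)&(4,3): 6 → 4.
That gives 4 routes.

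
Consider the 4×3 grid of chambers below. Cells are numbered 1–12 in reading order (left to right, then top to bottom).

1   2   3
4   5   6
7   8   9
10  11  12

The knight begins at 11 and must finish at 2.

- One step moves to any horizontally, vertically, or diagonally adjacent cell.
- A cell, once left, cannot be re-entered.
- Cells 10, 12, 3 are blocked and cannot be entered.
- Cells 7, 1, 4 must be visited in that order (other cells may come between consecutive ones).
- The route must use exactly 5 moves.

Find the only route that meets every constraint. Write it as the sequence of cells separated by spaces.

11 7 5 1 4 2

The waypoints must appear in the order 7, 1, 4, with no cell reused.
Route from 11: up-left to 7, up-right to 5, up-left to 1, down to 4, up-right to 2 — 5 moves in all.
Check: order respected (7 at step 1, 1 at step 3, 4 at step 4); 5 moves as required.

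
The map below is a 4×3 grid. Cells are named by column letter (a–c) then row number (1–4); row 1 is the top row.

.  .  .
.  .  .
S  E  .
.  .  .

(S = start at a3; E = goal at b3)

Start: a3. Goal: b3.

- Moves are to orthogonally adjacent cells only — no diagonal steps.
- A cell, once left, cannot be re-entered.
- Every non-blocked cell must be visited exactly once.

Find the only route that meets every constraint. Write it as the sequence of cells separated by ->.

a3 -> a4 -> b4 -> c4 -> c3 -> c2 -> c1 -> b1 -> a1 -> a2 -> b2 -> b3

Need to visit all 12 open cells exactly once, starting at a3 and ending at b3.
Cell c1 has only two open neighbours (c2 and b1), so the path must pass straight through it: one of those is the cell it's entered from and the other is where it exits.
Route from a3: down 1 to a4, right 2 to c4, up 3 to c1, left 2 to a1, down 1 to a2, right 1 to b2, down 1 to b3 — 11 moves in all.
Check: all 12 open cells covered.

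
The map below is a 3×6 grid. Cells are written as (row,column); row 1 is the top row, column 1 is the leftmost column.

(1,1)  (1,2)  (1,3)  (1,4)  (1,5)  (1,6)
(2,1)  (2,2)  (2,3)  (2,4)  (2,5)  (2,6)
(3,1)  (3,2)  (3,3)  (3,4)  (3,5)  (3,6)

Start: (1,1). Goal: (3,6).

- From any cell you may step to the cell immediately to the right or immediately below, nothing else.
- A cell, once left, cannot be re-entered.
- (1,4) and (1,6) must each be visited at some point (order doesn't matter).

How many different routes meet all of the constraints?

A right/down-only route from (1,1) to (3,6) makes exactly 2 down-moves and 5 right-moves in some order.
With no other constraints that would be C(7,2) = 21 routes.
A monotone route can only reach the required cells in the order (1,4), (1,6), so split there and multiply the segment counts: (1,1)→(1,4): 1; (1,4)→(1,6): 1; (1,6)→(3,6): 1; product = 1.
That gives 1 route.

1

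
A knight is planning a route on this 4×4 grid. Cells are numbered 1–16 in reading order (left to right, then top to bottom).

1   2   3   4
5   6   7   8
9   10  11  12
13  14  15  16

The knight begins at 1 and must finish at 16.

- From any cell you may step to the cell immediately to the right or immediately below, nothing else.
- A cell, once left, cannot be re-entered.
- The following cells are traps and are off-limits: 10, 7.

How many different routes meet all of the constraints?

A right/down-only route from 1 to 16 makes exactly 3 down-moves and 3 right-moves in some order.
With no other constraints that would be C(6,3) = 20 routes.
Subtract routes through each blocked cell (inclusion–exclusion for overlaps): − through 7: 9 − through 10: 9 → 2.
That gives 2 routes.

2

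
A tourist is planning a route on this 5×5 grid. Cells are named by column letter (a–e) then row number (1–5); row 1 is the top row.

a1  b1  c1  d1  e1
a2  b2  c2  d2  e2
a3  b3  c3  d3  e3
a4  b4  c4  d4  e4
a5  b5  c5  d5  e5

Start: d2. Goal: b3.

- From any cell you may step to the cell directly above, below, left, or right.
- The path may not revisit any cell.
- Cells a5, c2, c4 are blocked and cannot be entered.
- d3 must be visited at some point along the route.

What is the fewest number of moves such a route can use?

3

Any route passes through d3 somewhere between d2 and b3. Summing Manhattan distances along the two legs (d2 → d3 → b3) gives a lower bound of 1 + 2 = 3 moves.
A route of 3 moves achieves this: d2 → d3 → c3 → b3.
Since 3 matches the lower bound, it is optimal.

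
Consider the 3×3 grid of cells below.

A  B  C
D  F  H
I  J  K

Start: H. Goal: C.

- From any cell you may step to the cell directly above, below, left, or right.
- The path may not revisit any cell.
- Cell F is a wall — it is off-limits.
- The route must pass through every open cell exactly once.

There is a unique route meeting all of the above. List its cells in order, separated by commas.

H, K, J, I, D, A, B, C

Need to visit all 8 open cells exactly once, starting at H and ending at C.
Cell B has only two open neighbours (A and C), so the path must pass straight through it: one of those is the cell it's entered from and the other is where it exits.
Route from H: down to K, 2× left (reaching I), 2× up (reaching A), 2× right (reaching C) — 7 moves in all.
Check: all 8 open cells covered.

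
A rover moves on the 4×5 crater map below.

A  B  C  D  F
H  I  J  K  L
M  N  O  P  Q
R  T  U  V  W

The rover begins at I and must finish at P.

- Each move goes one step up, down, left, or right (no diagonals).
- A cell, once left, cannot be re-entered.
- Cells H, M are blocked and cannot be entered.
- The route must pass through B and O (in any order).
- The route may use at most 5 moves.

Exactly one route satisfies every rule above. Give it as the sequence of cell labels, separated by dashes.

I - B - C - J - O - P

The 5-move cap with required stops at B, O leaves no slack for detours.
Route from I: up 1 to B, right 1 to C, down 2 to O, right 1 to P — 5 moves in all.
Check: all required cells visited; 5 ≤ 5 moves.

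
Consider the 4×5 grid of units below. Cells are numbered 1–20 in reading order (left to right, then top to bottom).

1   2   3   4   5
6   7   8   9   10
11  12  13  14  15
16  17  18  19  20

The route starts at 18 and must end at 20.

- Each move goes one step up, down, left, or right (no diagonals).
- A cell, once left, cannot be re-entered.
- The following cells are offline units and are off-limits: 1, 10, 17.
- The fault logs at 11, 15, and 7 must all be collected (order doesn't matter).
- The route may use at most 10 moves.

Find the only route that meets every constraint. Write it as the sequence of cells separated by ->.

The 10-move cap with required stops at 11, 15, 7 leaves no slack for detours.
Route from 18: up 1 to 13, left 2 to 11, up 1 to 6, right 3 to 9, down 1 to 14, right 1 to 15, down 1 to 20 — 10 moves in all.
Check: all required cells visited; 10 ≤ 10 moves.

18 -> 13 -> 12 -> 11 -> 6 -> 7 -> 8 -> 9 -> 14 -> 15 -> 20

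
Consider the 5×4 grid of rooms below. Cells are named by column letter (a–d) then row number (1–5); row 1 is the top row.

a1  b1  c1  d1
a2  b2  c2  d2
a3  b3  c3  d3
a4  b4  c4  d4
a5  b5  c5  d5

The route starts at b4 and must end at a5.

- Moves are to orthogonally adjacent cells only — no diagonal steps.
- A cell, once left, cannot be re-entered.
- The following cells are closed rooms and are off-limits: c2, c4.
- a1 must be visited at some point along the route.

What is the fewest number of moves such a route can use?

Any route passes through a1 somewhere between b4 and a5. Summing Manhattan distances along the two legs (b4 → a1 → a5) gives a lower bound of 4 + 4 = 8 moves.
A route of 8 moves achieves this: b4 → b3 → b2 → b1 → a1 → a2 → a3 → a4 → a5.
Since 8 matches the lower bound, it is optimal.

8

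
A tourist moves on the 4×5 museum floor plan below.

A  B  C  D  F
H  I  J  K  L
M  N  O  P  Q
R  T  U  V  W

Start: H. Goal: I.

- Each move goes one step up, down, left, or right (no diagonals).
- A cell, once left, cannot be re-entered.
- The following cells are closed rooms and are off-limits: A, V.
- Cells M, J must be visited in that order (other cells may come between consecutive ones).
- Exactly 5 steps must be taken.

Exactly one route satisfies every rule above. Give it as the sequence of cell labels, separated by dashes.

The waypoints must appear in the order M, J, with no cell reused.
Route from H: down to M, 2× right (reaching O), up to J, left to I — 5 moves in all.
Check: order respected (M at step 1, J at step 4); 5 moves as required.

H - M - N - O - J - I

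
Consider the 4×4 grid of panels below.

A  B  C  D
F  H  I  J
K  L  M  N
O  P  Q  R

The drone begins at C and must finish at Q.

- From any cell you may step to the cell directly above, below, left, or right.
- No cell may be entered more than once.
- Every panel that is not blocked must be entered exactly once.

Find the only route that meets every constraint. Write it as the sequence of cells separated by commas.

C, D, J, I, H, B, A, F, K, O, P, L, M, N, R, Q

Need to visit all 16 open cells exactly once, starting at C and ending at Q.
Cell O has only two open neighbours (K and P), so the path must pass straight through it: one of those is the cell it's entered from and the other is where it exits.
Route from C: right to D, down to J, 2× left (reaching H), up to B, left to A, 3× down (reaching O), right to P, up to L, 2× right (reaching N), down to R, left to Q — 15 moves in all.
Check: all 16 open cells covered.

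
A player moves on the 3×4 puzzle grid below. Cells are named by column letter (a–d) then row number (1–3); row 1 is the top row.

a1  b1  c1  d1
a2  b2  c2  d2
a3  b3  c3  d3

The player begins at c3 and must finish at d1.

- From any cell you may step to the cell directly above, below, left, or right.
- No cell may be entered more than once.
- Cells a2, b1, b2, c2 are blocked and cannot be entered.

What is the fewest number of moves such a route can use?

3

The Manhattan distance from c3 to d1 is |3−1| + |3−4| = 3, so at least 3 moves are needed.
A route of 3 moves achieves this: c3 → d3 → d2 → d1.
Since 3 matches the lower bound, it is optimal.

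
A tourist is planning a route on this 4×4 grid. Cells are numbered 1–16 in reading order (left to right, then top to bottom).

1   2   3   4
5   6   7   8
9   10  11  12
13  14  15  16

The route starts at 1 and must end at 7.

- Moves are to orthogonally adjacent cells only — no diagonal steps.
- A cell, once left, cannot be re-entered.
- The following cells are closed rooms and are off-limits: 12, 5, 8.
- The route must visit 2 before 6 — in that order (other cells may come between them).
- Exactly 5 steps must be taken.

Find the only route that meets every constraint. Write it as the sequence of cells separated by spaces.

The waypoints must appear in the order 2, 6, with no cell reused.
Route from 1: right 1 to 2, down 2 to 10, right 1 to 11, up 1 to 7 — 5 moves in all.
Check: order respected (2 at step 1, 6 at step 2); 5 moves as required.

1 2 6 10 11 7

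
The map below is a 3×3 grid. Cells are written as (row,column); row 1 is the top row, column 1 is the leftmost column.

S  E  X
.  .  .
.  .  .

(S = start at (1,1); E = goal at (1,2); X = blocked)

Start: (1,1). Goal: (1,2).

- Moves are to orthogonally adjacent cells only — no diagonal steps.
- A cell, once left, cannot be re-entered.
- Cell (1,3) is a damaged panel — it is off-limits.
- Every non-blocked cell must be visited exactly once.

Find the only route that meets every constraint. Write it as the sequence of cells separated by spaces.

Need to visit all 8 open cells exactly once, starting at (1,1) and ending at (1,2).
Cell (3,3) has only two open neighbours ((2,3) and (3,2)), so the path must pass straight through it: one of those is the cell it's entered from and the other is where it exits.
Route from (1,1): down 2 to (3,1), right 2 to (3,3), up 1 to (2,3), left 1 to (2,2), up 1 to (1,2) — 7 moves in all.
Check: all 8 open cells covered.

(1,1) (2,1) (3,1) (3,2) (3,3) (2,3) (2,2) (1,2)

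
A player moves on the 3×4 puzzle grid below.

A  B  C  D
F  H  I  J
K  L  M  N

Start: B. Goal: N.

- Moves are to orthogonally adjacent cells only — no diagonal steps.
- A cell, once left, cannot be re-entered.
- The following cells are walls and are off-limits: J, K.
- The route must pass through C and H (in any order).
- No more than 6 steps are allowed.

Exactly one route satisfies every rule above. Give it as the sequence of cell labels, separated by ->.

The budget equals the shortest possible length, so every move has to be on a shortest route through the required cells.
Route from B: right to C, down to I, left to H, down to L, 2× right (reaching N) — 6 moves in all.
Check: all required cells visited; 6 ≤ 6 moves.

B -> C -> I -> H -> L -> M -> N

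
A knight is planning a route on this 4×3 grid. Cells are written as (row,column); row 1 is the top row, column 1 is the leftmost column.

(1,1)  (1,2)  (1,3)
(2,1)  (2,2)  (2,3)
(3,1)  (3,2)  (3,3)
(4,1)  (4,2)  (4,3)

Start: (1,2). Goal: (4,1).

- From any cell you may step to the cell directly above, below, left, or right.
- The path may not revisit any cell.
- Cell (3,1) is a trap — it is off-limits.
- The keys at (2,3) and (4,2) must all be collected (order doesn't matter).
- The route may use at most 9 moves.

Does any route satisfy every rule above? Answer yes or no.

yes

One route that works: (1,2) → (2,2) → (2,3) → (3,3) → (4,3) → (4,2) → (4,1).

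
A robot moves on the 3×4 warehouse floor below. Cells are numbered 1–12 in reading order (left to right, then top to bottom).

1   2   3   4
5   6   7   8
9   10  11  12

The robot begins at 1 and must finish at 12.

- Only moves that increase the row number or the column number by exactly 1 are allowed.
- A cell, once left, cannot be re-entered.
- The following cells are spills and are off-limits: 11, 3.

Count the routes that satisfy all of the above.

2

A right/down-only route from 1 to 12 makes exactly 2 down-moves and 3 right-moves in some order.
With no other constraints that would be C(5,2) = 10 routes.
Subtract routes through each blocked cell (inclusion–exclusion for overlaps): − through 3: 3 − through 11: 6 + through 3&11: 1 → 2.
That gives 2 routes.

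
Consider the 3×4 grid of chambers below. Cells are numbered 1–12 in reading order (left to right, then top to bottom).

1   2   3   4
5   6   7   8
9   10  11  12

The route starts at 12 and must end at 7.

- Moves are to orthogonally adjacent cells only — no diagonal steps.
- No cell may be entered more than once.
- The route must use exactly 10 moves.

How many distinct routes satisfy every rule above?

7

Need simple routes of exactly 10 moves from 12 to 7 (Manhattan distance 2, so 4 moves are spent on a detour and 4 undoing it).
Enumerating: 12 8 4 3 2 6 5 9 10 11 7 | 12 8 4 3 2 1 5 9 10 6 7 | 12 8 4 3 2 1 5 9 10 11 7 | 12 8 4 3 2 1 5 6 10 11 7 | 12 11 10 6 5 1 2 3 4 8 7 | 12 11 10 9 5 1 2 3 4 8 7 | 12 11 10 9 5 6 2 3 4 8 7.
That gives 7 routes.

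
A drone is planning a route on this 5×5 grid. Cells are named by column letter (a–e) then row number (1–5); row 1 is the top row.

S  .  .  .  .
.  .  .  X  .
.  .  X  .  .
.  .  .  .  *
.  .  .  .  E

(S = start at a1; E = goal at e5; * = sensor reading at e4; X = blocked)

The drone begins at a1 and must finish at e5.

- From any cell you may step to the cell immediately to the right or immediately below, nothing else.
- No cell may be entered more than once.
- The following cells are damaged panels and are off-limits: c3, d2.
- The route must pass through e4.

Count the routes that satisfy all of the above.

A right/down-only route from a1 to e5 makes exactly 4 down-moves and 4 right-moves in some order.
With no other constraints that would be C(8,4) = 70 routes.
Split at e4 and multiply the segment counts (each segment already excludes blocked cells): a1→e4: 5; e4→e5: 1; product = 5.
That gives 5 routes.

5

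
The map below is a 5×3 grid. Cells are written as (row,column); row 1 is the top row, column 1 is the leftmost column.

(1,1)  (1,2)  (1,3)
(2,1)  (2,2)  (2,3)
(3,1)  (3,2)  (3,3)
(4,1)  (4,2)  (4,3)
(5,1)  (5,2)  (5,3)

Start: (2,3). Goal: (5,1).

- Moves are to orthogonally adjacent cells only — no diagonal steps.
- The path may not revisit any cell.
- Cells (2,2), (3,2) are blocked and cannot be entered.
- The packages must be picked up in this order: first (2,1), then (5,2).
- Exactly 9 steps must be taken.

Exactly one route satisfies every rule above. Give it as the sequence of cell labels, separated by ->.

(2,3) -> (1,3) -> (1,2) -> (1,1) -> (2,1) -> (3,1) -> (4,1) -> (4,2) -> (5,2) -> (5,1)

The waypoints must appear in the order (2,1), (5,2), with no cell reused.
Route from (2,3): up to (1,3), 2× left (reaching (1,1)), 3× down (reaching (4,1)), right to (4,2), down to (5,2), left to (5,1) — 9 moves in all.
Check: order respected ((2,1) at step 4, (5,2) at step 8); 9 moves as required.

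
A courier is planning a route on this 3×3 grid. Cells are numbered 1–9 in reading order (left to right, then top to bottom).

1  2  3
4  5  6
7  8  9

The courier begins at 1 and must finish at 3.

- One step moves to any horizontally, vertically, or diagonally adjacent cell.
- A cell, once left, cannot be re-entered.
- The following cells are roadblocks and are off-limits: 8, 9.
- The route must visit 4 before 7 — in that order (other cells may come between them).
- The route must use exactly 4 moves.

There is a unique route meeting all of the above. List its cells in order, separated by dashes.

The waypoints must appear in the order 4, 7, with no cell reused.
Route from 1: 2× down (reaching 7), 2× up-right (reaching 3) — 4 moves in all.
Check: order respected (4 at step 1, 7 at step 2); 4 moves as required.

1 - 4 - 7 - 5 - 3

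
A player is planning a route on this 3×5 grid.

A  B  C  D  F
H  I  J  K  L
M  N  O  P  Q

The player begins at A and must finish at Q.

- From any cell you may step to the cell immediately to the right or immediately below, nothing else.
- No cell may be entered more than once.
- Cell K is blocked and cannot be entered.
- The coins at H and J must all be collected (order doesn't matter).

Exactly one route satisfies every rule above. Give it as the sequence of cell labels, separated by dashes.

A - H - I - J - O - P - Q

Moves only go right or down, so the column and row indices never decrease.
Route from A: down 1 to H, right 2 to J, down 1 to O, right 2 to Q — 6 moves in all.
Check: all required cells visited.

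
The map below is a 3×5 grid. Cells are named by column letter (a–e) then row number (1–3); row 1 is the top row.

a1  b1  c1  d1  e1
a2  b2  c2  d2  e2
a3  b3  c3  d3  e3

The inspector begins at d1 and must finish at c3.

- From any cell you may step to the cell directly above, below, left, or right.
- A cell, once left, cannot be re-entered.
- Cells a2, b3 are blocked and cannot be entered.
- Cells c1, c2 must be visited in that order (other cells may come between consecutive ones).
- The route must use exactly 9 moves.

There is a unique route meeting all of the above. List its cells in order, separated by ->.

d1 -> c1 -> b1 -> b2 -> c2 -> d2 -> e2 -> e3 -> d3 -> c3

The waypoints must appear in the order c1, c2, with no cell reused.
Route from d1: left 2 to b1, down 1 to b2, right 3 to e2, down 1 to e3, left 2 to c3 — 9 moves in all.
Check: order respected (c1 at step 1, c2 at step 4); 9 moves as required.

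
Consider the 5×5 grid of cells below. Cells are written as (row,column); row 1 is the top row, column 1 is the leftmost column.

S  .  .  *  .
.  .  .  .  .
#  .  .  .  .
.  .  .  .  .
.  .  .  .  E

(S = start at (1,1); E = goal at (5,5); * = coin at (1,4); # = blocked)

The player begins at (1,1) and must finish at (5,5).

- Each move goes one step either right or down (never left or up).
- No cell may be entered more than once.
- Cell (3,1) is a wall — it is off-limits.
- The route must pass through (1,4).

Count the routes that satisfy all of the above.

A right/down-only route from (1,1) to (5,5) makes exactly 4 down-moves and 4 right-moves in some order.
With no other constraints that would be C(8,4) = 70 routes.
Split at (1,4) and multiply the segment counts (each segment already excludes blocked cells): (1,1)→(1,4): 1; (1,4)→(5,5): 5; product = 5.
That gives 5 routes.

5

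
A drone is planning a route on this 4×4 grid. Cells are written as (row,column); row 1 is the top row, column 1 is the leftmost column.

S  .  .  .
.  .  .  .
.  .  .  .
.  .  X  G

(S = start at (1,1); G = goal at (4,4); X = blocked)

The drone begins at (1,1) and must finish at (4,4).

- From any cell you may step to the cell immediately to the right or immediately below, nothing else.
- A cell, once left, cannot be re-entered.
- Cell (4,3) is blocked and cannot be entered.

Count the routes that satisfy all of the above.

10

A right/down-only route from (1,1) to (4,4) makes exactly 3 down-moves and 3 right-moves in some order.
With no other constraints that would be C(6,3) = 20 routes.
Subtract routes through each blocked cell (inclusion–exclusion for overlaps): − through (4,3): 10 → 10.
That gives 10 routes.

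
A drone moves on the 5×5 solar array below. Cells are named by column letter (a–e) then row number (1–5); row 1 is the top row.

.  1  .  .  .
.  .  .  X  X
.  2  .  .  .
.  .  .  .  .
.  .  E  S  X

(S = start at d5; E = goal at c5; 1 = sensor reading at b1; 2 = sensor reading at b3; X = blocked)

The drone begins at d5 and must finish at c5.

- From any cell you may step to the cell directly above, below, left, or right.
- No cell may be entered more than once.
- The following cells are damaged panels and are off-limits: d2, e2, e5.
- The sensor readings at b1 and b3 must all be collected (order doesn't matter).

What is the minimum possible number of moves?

Any route passes through b1 and b3 in some order between d5 and c5. Summing Manhattan distances along each leg and taking the cheapest ordering (d5 → b1 → b3 → c5) gives a lower bound of 6 + 2 + 3 = 11 moves.
A route of 11 moves achieves this: d5 → d4 → d3 → c3 → c2 → c1 → b1 → b2 → b3 → b4 → b5 → c5.
Since 11 matches the lower bound, it is optimal.

11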